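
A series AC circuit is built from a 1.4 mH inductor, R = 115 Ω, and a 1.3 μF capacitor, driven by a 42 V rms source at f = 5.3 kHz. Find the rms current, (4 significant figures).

ω = 2πf = 33300 rad/s
X_L = ωL = 46.62 Ω
X_C = 1/(ωC) = 23.10 Ω
Net reactance X = X_L − X_C = 23.52 Ω
Z = 115.0 + j23.52 Ω
|Z| = √(115.0² + 23.52²) = 117.4 Ω
I = V/|Z| = 42/117.4 = 357.8 mA

357.8 mA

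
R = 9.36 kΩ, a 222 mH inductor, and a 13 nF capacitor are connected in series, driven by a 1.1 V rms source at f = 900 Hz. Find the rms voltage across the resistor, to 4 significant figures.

0.6645 V

ω = 2πf = 5655 rad/s
X_L = ωL = 1255 Ω
X_C = 1/(ωC) = 13600 Ω
Net reactance X = X_L − X_C = -12350 Ω
Z = 9360 − j12350 Ω
|Z| = √(9360² + 12350²) = 15490 Ω
I = V/|Z| = 70.99 μA
V_R = I·|Z_R| = 7.099e-05 × 9360 = 0.6645 V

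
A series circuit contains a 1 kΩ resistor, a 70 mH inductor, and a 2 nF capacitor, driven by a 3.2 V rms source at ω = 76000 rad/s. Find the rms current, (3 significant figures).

1.99 mA

X_L = ωL = 5320 Ω
X_C = 1/(ωC) = 6580 Ω
Net reactance X = X_L − X_C = -1260 Ω
Z = 1000 − j1260 Ω
|Z| = √(1000² + 1260²) = 1610 Ω
I = V/|Z| = 3.2/1610 = 1.99 mA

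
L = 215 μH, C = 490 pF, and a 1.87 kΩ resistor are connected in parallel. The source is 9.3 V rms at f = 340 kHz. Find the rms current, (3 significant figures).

11.6 mA

ω = 2πf = 2.136e+06 rad/s
X_L = ωL = 459 Ω
X_C = 1/(ωC) = 955 Ω
Parallel: admittances add. Y = 1/R + 1/(jωL) + jωC
Y = (0.000535 − j0.00113) S
|Y| = 0.00125 S → |Z| = 1/|Y| = 800 Ω, ∠Z = −∠Y = 64.7°
I = V/|Z| = 9.3/800 = 11.6 mA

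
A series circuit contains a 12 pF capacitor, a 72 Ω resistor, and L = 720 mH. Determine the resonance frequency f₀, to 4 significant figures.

54.15 kHz

ω₀ = 1/√(LC) = 1/√(0.72 × 1.2e-11) = 340200 rad/s
f₀ = ω₀/(2π) = 54.15 kHz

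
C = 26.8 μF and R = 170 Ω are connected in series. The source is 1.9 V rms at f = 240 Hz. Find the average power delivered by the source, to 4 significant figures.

ω = 2πf = 1508 rad/s
X_C = 1/(ωC) = 24.74 Ω
Z = 170.0 − j24.74 Ω
|Z| = √(170.0² + 24.74²) = 171.8 Ω
∠Z = arctan(-24.74/170.0) = -8.281°
I = V/|Z| = 11.06 mA
P = VI cos φ = 1.9 × 0.01106 × cos(-8.281°) = 20.79 mW

20.79 mW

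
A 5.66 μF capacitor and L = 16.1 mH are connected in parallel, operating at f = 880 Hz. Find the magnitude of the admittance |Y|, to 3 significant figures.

ω = 2πf = 5529 rad/s
X_L = ωL = 89.0 Ω
X_C = 1/(ωC) = 32.0 Ω
Parallel: admittances add. Y = 1/(jωL) + jωC
Y = (0 + j0.0201) S
|Y| = 0.0201 S → |Z| = 1/|Y| = 49.8 Ω, ∠Z = −∠Y = -90.0°

20.1 mS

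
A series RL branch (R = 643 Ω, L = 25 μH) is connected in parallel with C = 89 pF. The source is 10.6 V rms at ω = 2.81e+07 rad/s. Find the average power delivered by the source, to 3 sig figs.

X_L = ωL = 702 Ω
X_C = 1/(ωC) = 400 Ω
Branch 1 (R+jX_L): Z₁ = 643 + j702 Ω, |Z₁| = 952 Ω
Branch 2 (−jX_C): Z₂ = −j400 Ω
Parallel: Z = Z₁Z₂/(Z₁+Z₂), |Z| = 536 Ω, ∠Z = -67.7°
I = V/|Z| = 19.8 mA
P = VI cos φ = 10.6 × 0.0198 × cos(-67.7°) = 79.7 mW

79.7 mW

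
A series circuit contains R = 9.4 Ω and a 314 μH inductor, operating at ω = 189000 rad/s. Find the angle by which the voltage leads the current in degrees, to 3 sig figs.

X_L = ωL = 59.3 Ω
Z = 9.40 + j59.3 Ω
|Z| = √(9.40² + 59.3²) = 60.1 Ω
∠Z = arctan(59.3/9.40) = 81.0°

81.0°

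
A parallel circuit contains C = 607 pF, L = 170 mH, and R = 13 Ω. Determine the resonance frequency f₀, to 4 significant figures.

ω₀ = 1/√(LC) = 1/√(0.17 × 6.07e-10) = 98440 rad/s
f₀ = ω₀/(2π) = 15.67 kHz

15.67 kHz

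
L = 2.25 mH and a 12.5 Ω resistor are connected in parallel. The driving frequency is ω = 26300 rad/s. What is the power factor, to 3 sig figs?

0.978

X_L = ωL = 59.2 Ω
Parallel: admittances add. Y = 1/R + 1/(jωL)
Y = (0.0800 − j0.0169) S
|Y| = 0.0818 S → |Z| = 1/|Y| = 12.2 Ω, ∠Z = −∠Y = 11.9°
cos φ = cos(11.9°) = 0.978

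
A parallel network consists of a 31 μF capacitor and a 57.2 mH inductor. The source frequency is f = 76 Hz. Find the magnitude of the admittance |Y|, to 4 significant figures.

ω = 2πf = 477.5 rad/s
X_L = ωL = 27.31 Ω
X_C = 1/(ωC) = 67.55 Ω
Parallel: admittances add. Y = 1/(jωL) + jωC
Y = (0 − j0.02181) S
|Y| = 0.02181 S → |Z| = 1/|Y| = 45.86 Ω, ∠Z = −∠Y = 90.00°

21.81 mS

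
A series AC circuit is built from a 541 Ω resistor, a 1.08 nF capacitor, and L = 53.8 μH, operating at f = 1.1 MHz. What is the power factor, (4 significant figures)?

ω = 2πf = 6.912e+06 rad/s
X_L = ωL = 371.8 Ω
X_C = 1/(ωC) = 134.0 Ω
Net reactance X = X_L − X_C = 237.9 Ω
Z = 541.0 + j237.9 Ω
|Z| = √(541.0² + 237.9²) = 591.0 Ω
∠Z = arctan(237.9/541.0) = 23.73°
cos φ = cos(23.73°) = 0.9154

0.9154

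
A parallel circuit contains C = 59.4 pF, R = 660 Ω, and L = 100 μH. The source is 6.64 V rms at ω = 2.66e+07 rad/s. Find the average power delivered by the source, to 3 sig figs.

66.8 mW

X_L = ωL = 2660 Ω
X_C = 1/(ωC) = 633 Ω
Parallel: admittances add. Y = 1/R + 1/(jωL) + jωC
Y = (0.00152 + j0.00120) S
|Y| = 0.00194 S → |Z| = 1/|Y| = 517 Ω, ∠Z = −∠Y = -38.5°
I = V/|Z| = 12.9 mA
P = VI cos φ = 6.64 × 0.0129 × cos(-38.5°) = 66.8 mW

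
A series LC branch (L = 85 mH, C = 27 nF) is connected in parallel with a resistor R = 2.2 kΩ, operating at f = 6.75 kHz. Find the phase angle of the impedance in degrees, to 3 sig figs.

38.8°

ω = 2πf = 42410 rad/s
X_L = ωL = 3600 Ω
X_C = 1/(ωC) = 873 Ω
Branch 1: Z₁ = R = 2200 Ω
Branch 2 (series LC): Z₂ = j(X_L − X_C) = j2730 Ω
Parallel: Z = Z₁Z₂/(Z₁+Z₂), |Z| = 1710 Ω, ∠Z = 38.8°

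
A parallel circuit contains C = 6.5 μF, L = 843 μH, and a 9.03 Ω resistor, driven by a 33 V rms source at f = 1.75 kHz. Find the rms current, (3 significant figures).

3.85 A

ω = 2πf = 11000 rad/s
X_L = ωL = 9.27 Ω
X_C = 1/(ωC) = 14.0 Ω
Parallel: admittances add. Y = 1/R + 1/(jωL) + jωC
Y = (0.111 − j0.0364) S
|Y| = 0.117 S → |Z| = 1/|Y| = 8.58 Ω, ∠Z = −∠Y = 18.2°
I = V/|Z| = 33/8.58 = 3.85 A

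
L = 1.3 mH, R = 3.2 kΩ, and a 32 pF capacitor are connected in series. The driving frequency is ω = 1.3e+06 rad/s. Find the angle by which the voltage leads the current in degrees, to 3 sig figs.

-81.9°

X_L = ωL = 1690 Ω
X_C = 1/(ωC) = 24000 Ω
Net reactance X = X_L − X_C = -22300 Ω
Z = 3200 − j22300 Ω
|Z| = √(3200² + 22300²) = 22600 Ω
∠Z = arctan(-22300/3200) = -81.9°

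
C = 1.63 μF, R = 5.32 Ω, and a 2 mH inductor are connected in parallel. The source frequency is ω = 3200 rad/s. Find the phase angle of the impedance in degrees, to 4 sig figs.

X_L = ωL = 6.400 Ω
X_C = 1/(ωC) = 191.7 Ω
Parallel: admittances add. Y = 1/R + 1/(jωL) + jωC
Y = (0.1880 − j0.1510) S
|Y| = 0.2411 S → |Z| = 1/|Y| = 4.147 Ω, ∠Z = −∠Y = 38.78°

38.78°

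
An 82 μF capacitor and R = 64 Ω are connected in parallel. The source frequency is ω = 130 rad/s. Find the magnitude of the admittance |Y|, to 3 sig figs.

18.9 mS

X_C = 1/(ωC) = 93.8 Ω
Parallel: admittances add. Y = 1/R + jωC
Y = (0.0156 + j0.0107) S
|Y| = 0.0189 S → |Z| = 1/|Y| = 52.9 Ω, ∠Z = −∠Y = -34.3°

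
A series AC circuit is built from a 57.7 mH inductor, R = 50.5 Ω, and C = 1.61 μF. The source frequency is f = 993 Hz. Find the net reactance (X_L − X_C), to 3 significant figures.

ω = 2πf = 6239 rad/s
X_L = ωL = 360 Ω
X_C = 1/(ωC) = 99.6 Ω
X = 360 − 99.6 = 260 Ω

260 Ω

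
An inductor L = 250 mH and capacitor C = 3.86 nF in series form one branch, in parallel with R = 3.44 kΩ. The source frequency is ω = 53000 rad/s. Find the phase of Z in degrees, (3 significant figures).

X_L = ωL = 13200 Ω
X_C = 1/(ωC) = 4890 Ω
Branch 1: Z₁ = R = 3440 Ω
Branch 2 (series LC): Z₂ = j(X_L − X_C) = j8360 Ω
Parallel: Z = Z₁Z₂/(Z₁+Z₂), |Z| = 3180 Ω, ∠Z = 22.4°

22.4°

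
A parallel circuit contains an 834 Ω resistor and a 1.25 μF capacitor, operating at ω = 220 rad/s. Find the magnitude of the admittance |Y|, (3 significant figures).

1.23 mS

X_C = 1/(ωC) = 3640 Ω
Parallel: admittances add. Y = 1/R + jωC
Y = (0.00120 + j0.000275) S
|Y| = 0.00123 S → |Z| = 1/|Y| = 813 Ω, ∠Z = −∠Y = -12.9°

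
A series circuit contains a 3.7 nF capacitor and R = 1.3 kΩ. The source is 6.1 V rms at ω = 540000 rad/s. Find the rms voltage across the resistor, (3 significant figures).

X_C = 1/(ωC) = 501 Ω
Z = 1300 − j501 Ω
|Z| = √(1300² + 501²) = 1390 Ω
I = V/|Z| = 4.38 mA
V_R = I·|Z_R| = 0.00438 × 1300 = 5.69 V

5.69 V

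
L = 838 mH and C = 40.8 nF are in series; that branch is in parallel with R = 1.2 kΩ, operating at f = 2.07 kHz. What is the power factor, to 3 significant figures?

ω = 2πf = 13010 rad/s
X_L = ωL = 10900 Ω
X_C = 1/(ωC) = 1880 Ω
Branch 1: Z₁ = R = 1200 Ω
Branch 2 (series LC): Z₂ = j(X_L − X_C) = j9010 Ω
Parallel: Z = Z₁Z₂/(Z₁+Z₂), |Z| = 1190 Ω, ∠Z = 7.58°
cos φ = cos(7.58°) = 0.991

0.991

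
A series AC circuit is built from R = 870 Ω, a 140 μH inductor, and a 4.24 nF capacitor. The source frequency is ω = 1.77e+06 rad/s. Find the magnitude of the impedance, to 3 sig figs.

878 Ω

X_L = ωL = 248 Ω
X_C = 1/(ωC) = 133 Ω
Net reactance X = X_L − X_C = 115 Ω
Z = 870 + j115 Ω
|Z| = √(870² + 115²) = 878 Ω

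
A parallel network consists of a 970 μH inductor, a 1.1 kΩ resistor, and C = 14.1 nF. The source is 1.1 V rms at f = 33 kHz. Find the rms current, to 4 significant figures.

ω = 2πf = 207300 rad/s
X_L = ωL = 201.1 Ω
X_C = 1/(ωC) = 342.0 Ω
Parallel: admittances add. Y = 1/R + 1/(jωL) + jωC
Y = (0.0009091 − j0.002048) S
|Y| = 0.002241 S → |Z| = 1/|Y| = 446.2 Ω, ∠Z = −∠Y = 66.07°
I = V/|Z| = 1.1/446.2 = 2.465 mA

2.465 mA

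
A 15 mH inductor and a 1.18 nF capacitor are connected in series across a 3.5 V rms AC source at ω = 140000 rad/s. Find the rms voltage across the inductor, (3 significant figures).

1.86 V

X_L = ωL = 2100 Ω
X_C = 1/(ωC) = 6050 Ω
Net reactance X = X_L − X_C = -3950 Ω
Z = − j3950 Ω
|Z| = √(0² + 3950²) = 3950 Ω
I = V/|Z| = 885 μA
V_L = I·|Z_L| = 0.000885 × 2100 = 1.86 V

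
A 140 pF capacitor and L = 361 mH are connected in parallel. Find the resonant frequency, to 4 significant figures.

ω₀ = 1/√(LC) = 1/√(0.361 × 1.4e-10) = 140700 rad/s
f₀ = ω₀/(2π) = 22.39 kHz

22.39 kHz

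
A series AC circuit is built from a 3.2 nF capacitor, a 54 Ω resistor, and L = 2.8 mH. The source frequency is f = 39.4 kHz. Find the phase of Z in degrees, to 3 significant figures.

-84.6°

ω = 2πf = 247600 rad/s
X_L = ωL = 693 Ω
X_C = 1/(ωC) = 1260 Ω
Net reactance X = X_L − X_C = -569 Ω
Z = 54.0 − j569 Ω
|Z| = √(54.0² + 569²) = 572 Ω
∠Z = arctan(-569/54.0) = -84.6°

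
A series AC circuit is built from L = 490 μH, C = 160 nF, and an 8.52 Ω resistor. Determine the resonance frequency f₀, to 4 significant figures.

17.97 kHz

ω₀ = 1/√(LC) = 1/√(0.00049 × 1.6e-07) = 112900 rad/s
f₀ = ω₀/(2π) = 17.97 kHz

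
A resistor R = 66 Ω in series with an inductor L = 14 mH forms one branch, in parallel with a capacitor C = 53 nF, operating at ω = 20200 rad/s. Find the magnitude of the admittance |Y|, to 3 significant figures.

2.41 mS

X_L = ωL = 283 Ω
X_C = 1/(ωC) = 934 Ω
Branch 1 (R+jX_L): Z₁ = 66.0 + j283 Ω, |Z₁| = 290 Ω
Branch 2 (−jX_C): Z₂ = −j934 Ω
Parallel: Z = Z₁Z₂/(Z₁+Z₂), |Z| = 414 Ω, ∠Z = 71.1°
|Y| = 1/|Z| = 2.41 mS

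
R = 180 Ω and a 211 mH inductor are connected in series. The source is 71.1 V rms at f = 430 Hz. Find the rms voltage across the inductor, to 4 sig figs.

ω = 2πf = 2702 rad/s
X_L = ωL = 570.1 Ω
Z = 180.0 + j570.1 Ω
|Z| = √(180.0² + 570.1²) = 597.8 Ω
I = V/|Z| = 118.9 mA
V_L = I·|Z_L| = 0.1189 × 570.1 = 67.80 V

67.80 V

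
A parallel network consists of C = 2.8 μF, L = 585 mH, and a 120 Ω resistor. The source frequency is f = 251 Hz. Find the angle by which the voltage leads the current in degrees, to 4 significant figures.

ω = 2πf = 1577 rad/s
X_L = ωL = 922.6 Ω
X_C = 1/(ωC) = 226.5 Ω
Parallel: admittances add. Y = 1/R + 1/(jωL) + jωC
Y = (0.008333 + j0.003332) S
|Y| = 0.008975 S → |Z| = 1/|Y| = 111.4 Ω, ∠Z = −∠Y = -21.79°

-21.79°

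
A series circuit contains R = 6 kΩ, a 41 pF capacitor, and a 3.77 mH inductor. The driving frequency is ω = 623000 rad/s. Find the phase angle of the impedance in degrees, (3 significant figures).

X_L = ωL = 2350 Ω
X_C = 1/(ωC) = 39100 Ω
Net reactance X = X_L − X_C = -36800 Ω
Z = 6000 − j36800 Ω
|Z| = √(6000² + 36800²) = 37300 Ω
∠Z = arctan(-36800/6000) = -80.7°

-80.7°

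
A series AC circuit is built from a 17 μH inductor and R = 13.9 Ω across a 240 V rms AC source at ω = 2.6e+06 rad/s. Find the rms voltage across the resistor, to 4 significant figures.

X_L = ωL = 44.20 Ω
Z = 13.90 + j44.20 Ω
|Z| = √(13.90² + 44.20²) = 46.33 Ω
I = V/|Z| = 5.180 A
V_R = I·|Z_R| = 5.180 × 13.90 = 72.00 V

72.00 V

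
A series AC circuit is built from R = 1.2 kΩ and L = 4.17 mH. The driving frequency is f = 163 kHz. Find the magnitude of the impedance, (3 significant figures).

ω = 2πf = 1.024e+06 rad/s
X_L = ωL = 4270 Ω
Z = 1200 + j4270 Ω
|Z| = √(1200² + 4270²) = 4440 Ω

4440 Ω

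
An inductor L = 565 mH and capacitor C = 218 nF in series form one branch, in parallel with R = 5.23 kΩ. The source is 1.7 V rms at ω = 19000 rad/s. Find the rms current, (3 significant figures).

X_L = ωL = 10700 Ω
X_C = 1/(ωC) = 241 Ω
Branch 1: Z₁ = R = 5230 Ω
Branch 2 (series LC): Z₂ = j(X_L − X_C) = j10500 Ω
Parallel: Z = Z₁Z₂/(Z₁+Z₂), |Z| = 4680 Ω, ∠Z = 26.5°
I = V/|Z| = 1.7/4680 = 363 μA

363 μA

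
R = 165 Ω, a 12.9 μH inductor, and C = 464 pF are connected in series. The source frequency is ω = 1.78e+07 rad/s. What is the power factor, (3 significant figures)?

0.835

X_L = ωL = 230 Ω
X_C = 1/(ωC) = 121 Ω
Net reactance X = X_L − X_C = 109 Ω
Z = 165 + j109 Ω
|Z| = √(165² + 109²) = 198 Ω
∠Z = arctan(109/165) = 33.3°
cos φ = cos(33.3°) = 0.835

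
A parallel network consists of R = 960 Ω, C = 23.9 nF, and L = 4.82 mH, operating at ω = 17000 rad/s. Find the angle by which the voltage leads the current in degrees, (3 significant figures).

X_L = ωL = 81.9 Ω
X_C = 1/(ωC) = 2460 Ω
Parallel: admittances add. Y = 1/R + 1/(jωL) + jωC
Y = (0.00104 − j0.0118) S
|Y| = 0.0118 S → |Z| = 1/|Y| = 84.4 Ω, ∠Z = −∠Y = 85.0°

85.0°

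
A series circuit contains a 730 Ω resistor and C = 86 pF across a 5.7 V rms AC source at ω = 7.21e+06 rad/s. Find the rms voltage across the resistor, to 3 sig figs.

X_C = 1/(ωC) = 1610 Ω
Z = 730 − j1610 Ω
|Z| = √(730² + 1610²) = 1770 Ω
I = V/|Z| = 3.22 mA
V_R = I·|Z_R| = 0.00322 × 730 = 2.35 V

2.35 V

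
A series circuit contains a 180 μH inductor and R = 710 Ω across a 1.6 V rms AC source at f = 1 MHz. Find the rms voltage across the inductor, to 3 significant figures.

1.36 V

ω = 2πf = 6.283e+06 rad/s
X_L = ωL = 1130 Ω
Z = 710 + j1130 Ω
|Z| = √(710² + 1130²) = 1340 Ω
I = V/|Z| = 1.20 mA
V_L = I·|Z_L| = 0.00120 × 1130 = 1.36 V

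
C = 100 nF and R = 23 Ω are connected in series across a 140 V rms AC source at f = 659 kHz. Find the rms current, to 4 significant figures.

6.054 A

ω = 2πf = 4.141e+06 rad/s
X_C = 1/(ωC) = 2.415 Ω
Z = 23.00 − j2.415 Ω
|Z| = √(23.00² + 2.415²) = 23.13 Ω
I = V/|Z| = 140/23.13 = 6.054 A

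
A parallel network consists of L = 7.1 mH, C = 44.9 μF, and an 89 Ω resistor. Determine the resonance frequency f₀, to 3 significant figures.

ω₀ = 1/√(LC) = 1/√(0.0071 × 4.49e-05) = 1771 rad/s
f₀ = ω₀/(2π) = 282 Hz

282 Hz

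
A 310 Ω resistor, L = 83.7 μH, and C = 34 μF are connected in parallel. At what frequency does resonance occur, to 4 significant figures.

2.983 kHz

ω₀ = 1/√(LC) = 1/√(8.37e-05 × 3.4e-05) = 18750 rad/s
f₀ = ω₀/(2π) = 2.983 kHz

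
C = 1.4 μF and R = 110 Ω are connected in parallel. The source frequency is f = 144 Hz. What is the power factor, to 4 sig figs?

ω = 2πf = 904.8 rad/s
X_C = 1/(ωC) = 789.5 Ω
Parallel: admittances add. Y = 1/R + jωC
Y = (0.009091 + j0.001267) S
|Y| = 0.009179 S → |Z| = 1/|Y| = 108.9 Ω, ∠Z = −∠Y = -7.932°
cos φ = cos(-7.932°) = 0.9904

0.9904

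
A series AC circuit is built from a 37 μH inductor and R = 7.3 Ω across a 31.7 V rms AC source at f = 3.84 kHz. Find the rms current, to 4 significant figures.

ω = 2πf = 24130 rad/s
X_L = ωL = 0.8927 Ω
Z = 7.300 + j0.8927 Ω
|Z| = √(7.300² + 0.8927²) = 7.354 Ω
I = V/|Z| = 31.7/7.354 = 4.310 A

4.310 A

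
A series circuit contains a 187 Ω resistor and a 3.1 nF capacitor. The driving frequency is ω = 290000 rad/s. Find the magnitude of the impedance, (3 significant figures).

1130 Ω

X_C = 1/(ωC) = 1110 Ω
Z = 187 − j1110 Ω
|Z| = √(187² + 1110²) = 1130 Ω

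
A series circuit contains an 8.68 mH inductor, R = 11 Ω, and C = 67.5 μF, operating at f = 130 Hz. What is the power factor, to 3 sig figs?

0.706

ω = 2πf = 816.8 rad/s
X_L = ωL = 7.09 Ω
X_C = 1/(ωC) = 18.1 Ω
Net reactance X = X_L − X_C = -11.0 Ω
Z = 11.0 − j11.0 Ω
|Z| = √(11.0² + 11.0²) = 15.6 Ω
∠Z = arctan(-11.0/11.0) = -45.1°
cos φ = cos(-45.1°) = 0.706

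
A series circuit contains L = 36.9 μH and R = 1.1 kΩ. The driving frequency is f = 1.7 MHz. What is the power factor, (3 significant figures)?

0.941

ω = 2πf = 1.068e+07 rad/s
X_L = ωL = 394 Ω
Z = 1100 + j394 Ω
|Z| = √(1100² + 394²) = 1170 Ω
∠Z = arctan(394/1100) = 19.7°
cos φ = cos(19.7°) = 0.941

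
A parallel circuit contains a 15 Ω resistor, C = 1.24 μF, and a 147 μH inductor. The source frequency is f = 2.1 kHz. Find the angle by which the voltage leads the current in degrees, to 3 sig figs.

82.4°

ω = 2πf = 13190 rad/s
X_L = ωL = 1.94 Ω
X_C = 1/(ωC) = 61.1 Ω
Parallel: admittances add. Y = 1/R + 1/(jωL) + jωC
Y = (0.0667 − j0.499) S
|Y| = 0.504 S → |Z| = 1/|Y| = 1.99 Ω, ∠Z = −∠Y = 82.4°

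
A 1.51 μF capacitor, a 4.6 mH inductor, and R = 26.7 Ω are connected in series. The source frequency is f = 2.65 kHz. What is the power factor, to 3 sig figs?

ω = 2πf = 16650 rad/s
X_L = ωL = 76.6 Ω
X_C = 1/(ωC) = 39.8 Ω
Net reactance X = X_L − X_C = 36.8 Ω
Z = 26.7 + j36.8 Ω
|Z| = √(26.7² + 36.8²) = 45.5 Ω
∠Z = arctan(36.8/26.7) = 54.1°
cos φ = cos(54.1°) = 0.587

0.587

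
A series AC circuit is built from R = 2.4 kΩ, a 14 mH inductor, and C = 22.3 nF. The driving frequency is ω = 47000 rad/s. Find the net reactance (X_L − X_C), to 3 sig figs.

-296 Ω

X_L = ωL = 658 Ω
X_C = 1/(ωC) = 954 Ω
X = 658 − 954 = -296 Ω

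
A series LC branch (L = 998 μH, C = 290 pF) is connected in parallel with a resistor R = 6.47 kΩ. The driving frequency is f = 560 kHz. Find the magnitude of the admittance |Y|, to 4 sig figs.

ω = 2πf = 3.519e+06 rad/s
X_L = ωL = 3512 Ω
X_C = 1/(ωC) = 980.0 Ω
Branch 1: Z₁ = R = 6470 Ω
Branch 2 (series LC): Z₂ = j(X_L − X_C) = j2532 Ω
Parallel: Z = Z₁Z₂/(Z₁+Z₂), |Z| = 2357 Ω, ∠Z = 68.63°
|Y| = 1/|Z| = 424.2 μS

424.2 μS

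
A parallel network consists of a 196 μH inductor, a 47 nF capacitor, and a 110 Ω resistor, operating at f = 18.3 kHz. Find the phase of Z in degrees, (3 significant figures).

ω = 2πf = 115000 rad/s
X_L = ωL = 22.5 Ω
X_C = 1/(ωC) = 185 Ω
Parallel: admittances add. Y = 1/R + 1/(jωL) + jωC
Y = (0.00909 − j0.0390) S
|Y| = 0.0400 S → |Z| = 1/|Y| = 25.0 Ω, ∠Z = −∠Y = 76.9°

76.9°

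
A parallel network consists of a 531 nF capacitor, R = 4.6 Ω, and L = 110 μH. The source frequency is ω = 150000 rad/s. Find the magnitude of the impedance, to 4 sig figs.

4.582 Ω

X_L = ωL = 16.50 Ω
X_C = 1/(ωC) = 12.55 Ω
Parallel: admittances add. Y = 1/R + 1/(jωL) + jωC
Y = (0.2174 + j0.01904) S
|Y| = 0.2182 S → |Z| = 1/|Y| = 4.582 Ω, ∠Z = −∠Y = -5.006°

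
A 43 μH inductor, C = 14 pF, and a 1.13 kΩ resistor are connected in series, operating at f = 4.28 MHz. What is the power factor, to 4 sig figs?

0.6018

ω = 2πf = 2.689e+07 rad/s
X_L = ωL = 1156 Ω
X_C = 1/(ωC) = 2656 Ω
Net reactance X = X_L − X_C = -1500 Ω
Z = 1130 − j1500 Ω
|Z| = √(1130² + 1500²) = 1878 Ω
∠Z = arctan(-1500/1130) = -53.00°
cos φ = cos(-53.00°) = 0.6018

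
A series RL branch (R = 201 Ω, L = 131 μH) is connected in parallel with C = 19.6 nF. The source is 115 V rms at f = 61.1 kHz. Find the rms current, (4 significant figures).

907.6 mA

ω = 2πf = 383900 rad/s
X_L = ωL = 50.29 Ω
X_C = 1/(ωC) = 132.9 Ω
Branch 1 (R+jX_L): Z₁ = 201.0 + j50.29 Ω, |Z₁| = 207.2 Ω
Branch 2 (−jX_C): Z₂ = −j132.9 Ω
Parallel: Z = Z₁Z₂/(Z₁+Z₂), |Z| = 126.7 Ω, ∠Z = -53.61°
I = V/|Z| = 115/126.7 = 907.6 mA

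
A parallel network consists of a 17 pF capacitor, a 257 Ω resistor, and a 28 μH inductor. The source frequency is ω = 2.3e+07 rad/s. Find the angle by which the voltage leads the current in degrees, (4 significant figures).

16.62°

X_L = ωL = 644.0 Ω
X_C = 1/(ωC) = 2558 Ω
Parallel: admittances add. Y = 1/R + 1/(jωL) + jωC
Y = (0.003891 − j0.001162) S
|Y| = 0.004061 S → |Z| = 1/|Y| = 246.3 Ω, ∠Z = −∠Y = 16.62°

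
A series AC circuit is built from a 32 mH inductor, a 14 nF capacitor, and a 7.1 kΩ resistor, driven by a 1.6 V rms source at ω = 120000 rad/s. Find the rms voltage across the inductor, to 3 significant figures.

X_L = ωL = 3840 Ω
X_C = 1/(ωC) = 595 Ω
Net reactance X = X_L − X_C = 3240 Ω
Z = 7100 + j3240 Ω
|Z| = √(7100² + 3240²) = 7810 Ω
I = V/|Z| = 205 μA
V_L = I·|Z_L| = 0.000205 × 3840 = 0.787 V

0.787 V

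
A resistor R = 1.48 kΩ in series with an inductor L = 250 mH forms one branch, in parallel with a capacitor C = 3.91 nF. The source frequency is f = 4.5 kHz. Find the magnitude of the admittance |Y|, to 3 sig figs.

37.8 μS

ω = 2πf = 28270 rad/s
X_L = ωL = 7070 Ω
X_C = 1/(ωC) = 9050 Ω
Branch 1 (R+jX_L): Z₁ = 1480 + j7070 Ω, |Z₁| = 7220 Ω
Branch 2 (−jX_C): Z₂ = −j9050 Ω
Parallel: Z = Z₁Z₂/(Z₁+Z₂), |Z| = 26500 Ω, ∠Z = 41.4°
|Y| = 1/|Z| = 37.8 μS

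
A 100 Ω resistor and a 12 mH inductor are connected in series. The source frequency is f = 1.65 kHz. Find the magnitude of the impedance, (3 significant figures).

ω = 2πf = 10370 rad/s
X_L = ωL = 124 Ω
Z = 100 + j124 Ω
|Z| = √(100² + 124²) = 160 Ω

160 Ω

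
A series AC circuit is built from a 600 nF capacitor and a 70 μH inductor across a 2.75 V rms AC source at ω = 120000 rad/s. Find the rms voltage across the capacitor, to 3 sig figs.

X_L = ωL = 8.40 Ω
X_C = 1/(ωC) = 13.9 Ω
Net reactance X = X_L − X_C = -5.49 Ω
Z = − j5.49 Ω
|Z| = √(0² + 5.49²) = 5.49 Ω
I = V/|Z| = 501 mA
V_C = I·|Z_C| = 0.501 × 13.9 = 6.96 V

6.96 V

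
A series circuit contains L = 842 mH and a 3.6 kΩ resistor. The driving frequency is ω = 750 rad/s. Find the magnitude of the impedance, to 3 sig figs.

3650 Ω

X_L = ωL = 632 Ω
Z = 3600 + j632 Ω
|Z| = √(3600² + 632²) = 3650 Ω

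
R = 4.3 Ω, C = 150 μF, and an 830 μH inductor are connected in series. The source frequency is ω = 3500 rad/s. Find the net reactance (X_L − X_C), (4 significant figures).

X_L = ωL = 2.905 Ω
X_C = 1/(ωC) = 1.905 Ω
X = 2.905 − 1.905 = 1.000 Ω

1.000 Ω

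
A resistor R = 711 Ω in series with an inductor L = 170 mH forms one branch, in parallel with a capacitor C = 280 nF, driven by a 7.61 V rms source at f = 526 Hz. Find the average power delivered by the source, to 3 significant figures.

50.1 mW

ω = 2πf = 3305 rad/s
X_L = ωL = 562 Ω
X_C = 1/(ωC) = 1080 Ω
Branch 1 (R+jX_L): Z₁ = 711 + j562 Ω, |Z₁| = 906 Ω
Branch 2 (−jX_C): Z₂ = −j1080 Ω
Parallel: Z = Z₁Z₂/(Z₁+Z₂), |Z| = 1110 Ω, ∠Z = -15.6°
I = V/|Z| = 6.84 mA
P = VI cos φ = 7.61 × 0.00684 × cos(-15.6°) = 50.1 mW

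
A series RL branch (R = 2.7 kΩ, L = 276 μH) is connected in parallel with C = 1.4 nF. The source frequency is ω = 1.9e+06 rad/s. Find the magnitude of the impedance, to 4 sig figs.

382.4 Ω

X_L = ωL = 524.4 Ω
X_C = 1/(ωC) = 375.9 Ω
Branch 1 (R+jX_L): Z₁ = 2700 + j524.4 Ω, |Z₁| = 2750 Ω
Branch 2 (−jX_C): Z₂ = −j375.9 Ω
Parallel: Z = Z₁Z₂/(Z₁+Z₂), |Z| = 382.4 Ω, ∠Z = -82.16°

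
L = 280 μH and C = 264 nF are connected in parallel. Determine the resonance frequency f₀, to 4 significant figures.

ω₀ = 1/√(LC) = 1/√(0.00028 × 2.64e-07) = 116300 rad/s
f₀ = ω₀/(2π) = 18.51 kHz

18.51 kHz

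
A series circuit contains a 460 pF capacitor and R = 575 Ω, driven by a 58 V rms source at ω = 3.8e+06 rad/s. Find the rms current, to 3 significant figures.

71.5 mA

X_C = 1/(ωC) = 572 Ω
Z = 575 − j572 Ω
|Z| = √(575² + 572²) = 811 Ω
I = V/|Z| = 58/811 = 71.5 mA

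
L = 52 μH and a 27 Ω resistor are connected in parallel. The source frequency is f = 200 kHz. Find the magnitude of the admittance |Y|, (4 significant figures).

40.07 mS

ω = 2πf = 1.257e+06 rad/s
X_L = ωL = 65.35 Ω
Parallel: admittances add. Y = 1/R + 1/(jωL)
Y = (0.03704 − j0.01530) S
|Y| = 0.04007 S → |Z| = 1/|Y| = 24.95 Ω, ∠Z = −∠Y = 22.45°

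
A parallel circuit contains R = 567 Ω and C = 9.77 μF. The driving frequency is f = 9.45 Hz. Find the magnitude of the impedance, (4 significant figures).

538.6 Ω

ω = 2πf = 59.38 rad/s
X_C = 1/(ωC) = 1724 Ω
Parallel: admittances add. Y = 1/R + jωC
Y = (0.001764 + j0.0005801) S
|Y| = 0.001857 S → |Z| = 1/|Y| = 538.6 Ω, ∠Z = −∠Y = -18.21°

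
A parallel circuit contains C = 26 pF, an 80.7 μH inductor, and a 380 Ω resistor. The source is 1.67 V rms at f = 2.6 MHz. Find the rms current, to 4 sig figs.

ω = 2πf = 1.634e+07 rad/s
X_L = ωL = 1318 Ω
X_C = 1/(ωC) = 2354 Ω
Parallel: admittances add. Y = 1/R + 1/(jωL) + jωC
Y = (0.002632 − j0.0003338) S
|Y| = 0.002653 S → |Z| = 1/|Y| = 377.0 Ω, ∠Z = −∠Y = 7.229°
I = V/|Z| = 1.67/377.0 = 4.430 mA

4.430 mA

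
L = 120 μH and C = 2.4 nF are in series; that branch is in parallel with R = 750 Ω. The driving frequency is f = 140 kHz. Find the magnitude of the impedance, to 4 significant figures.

330.5 Ω

ω = 2πf = 879600 rad/s
X_L = ωL = 105.6 Ω
X_C = 1/(ωC) = 473.7 Ω
Branch 1: Z₁ = R = 750.0 Ω
Branch 2 (series LC): Z₂ = j(X_L − X_C) = −j368.1 Ω
Parallel: Z = Z₁Z₂/(Z₁+Z₂), |Z| = 330.5 Ω, ∠Z = -63.86°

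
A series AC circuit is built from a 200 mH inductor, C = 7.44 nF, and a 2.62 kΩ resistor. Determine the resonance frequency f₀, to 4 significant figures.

4.126 kHz

ω₀ = 1/√(LC) = 1/√(0.2 × 7.44e-09) = 25920 rad/s
f₀ = ω₀/(2π) = 4.126 kHz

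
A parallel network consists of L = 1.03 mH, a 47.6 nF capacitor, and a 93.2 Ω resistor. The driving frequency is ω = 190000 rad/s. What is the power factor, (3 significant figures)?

0.939

X_L = ωL = 196 Ω
X_C = 1/(ωC) = 111 Ω
Parallel: admittances add. Y = 1/R + 1/(jωL) + jωC
Y = (0.0107 + j0.00393) S
|Y| = 0.0114 S → |Z| = 1/|Y| = 87.5 Ω, ∠Z = −∠Y = -20.1°
cos φ = cos(-20.1°) = 0.939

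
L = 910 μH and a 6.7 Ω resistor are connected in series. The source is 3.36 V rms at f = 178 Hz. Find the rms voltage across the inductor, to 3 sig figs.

ω = 2πf = 1118 rad/s
X_L = ωL = 1.02 Ω
Z = 6.70 + j1.02 Ω
|Z| = √(6.70² + 1.02²) = 6.78 Ω
I = V/|Z| = 496 mA
V_L = I·|Z_L| = 0.496 × 1.02 = 0.505 V

0.505 V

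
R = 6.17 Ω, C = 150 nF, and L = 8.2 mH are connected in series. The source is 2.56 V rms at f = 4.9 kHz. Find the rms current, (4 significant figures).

ω = 2πf = 30790 rad/s
X_L = ωL = 252.5 Ω
X_C = 1/(ωC) = 216.5 Ω
Net reactance X = X_L − X_C = 35.92 Ω
Z = 6.170 + j35.92 Ω
|Z| = √(6.170² + 35.92²) = 36.45 Ω
I = V/|Z| = 2.56/36.45 = 70.24 mA

70.24 mA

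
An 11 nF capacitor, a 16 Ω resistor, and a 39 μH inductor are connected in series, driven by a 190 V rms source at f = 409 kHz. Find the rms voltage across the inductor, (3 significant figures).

ω = 2πf = 2.57e+06 rad/s
X_L = ωL = 100 Ω
X_C = 1/(ωC) = 35.4 Ω
Net reactance X = X_L − X_C = 64.8 Ω
Z = 16.0 + j64.8 Ω
|Z| = √(16.0² + 64.8²) = 66.8 Ω
I = V/|Z| = 2.84 A
V_L = I·|Z_L| = 2.84 × 100 = 285 V

285 V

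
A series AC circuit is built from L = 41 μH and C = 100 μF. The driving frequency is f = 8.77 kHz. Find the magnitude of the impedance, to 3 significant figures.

ω = 2πf = 55100 rad/s
X_L = ωL = 2.26 Ω
X_C = 1/(ωC) = 0.181 Ω
Net reactance X = X_L − X_C = 2.08 Ω
Z = j2.08 Ω
|Z| = √(0² + 2.08²) = 2.08 Ω

2.08 Ω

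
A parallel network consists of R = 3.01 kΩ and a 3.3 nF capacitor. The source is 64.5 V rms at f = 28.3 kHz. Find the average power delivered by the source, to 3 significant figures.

1.38 W

ω = 2πf = 177800 rad/s
X_C = 1/(ωC) = 1700 Ω
Parallel: admittances add. Y = 1/R + jωC
Y = (0.000332 + j0.000587) S
|Y| = 0.000674 S → |Z| = 1/|Y| = 1480 Ω, ∠Z = −∠Y = -60.5°
I = V/|Z| = 43.5 mA
P = VI cos φ = 64.5 × 0.0435 × cos(-60.5°) = 1.38 W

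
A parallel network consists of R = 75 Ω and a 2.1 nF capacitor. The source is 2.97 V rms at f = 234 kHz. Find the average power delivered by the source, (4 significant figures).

117.6 mW

ω = 2πf = 1.47e+06 rad/s
X_C = 1/(ωC) = 323.9 Ω
Parallel: admittances add. Y = 1/R + jωC
Y = (0.01333 + j0.003088) S
|Y| = 0.01369 S → |Z| = 1/|Y| = 73.07 Ω, ∠Z = −∠Y = -13.04°
I = V/|Z| = 40.65 mA
P = VI cos φ = 2.97 × 0.04065 × cos(-13.04°) = 117.6 mW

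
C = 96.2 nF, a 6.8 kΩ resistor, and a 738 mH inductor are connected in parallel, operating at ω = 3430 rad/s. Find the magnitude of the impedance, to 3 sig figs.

X_L = ωL = 2530 Ω
X_C = 1/(ωC) = 3030 Ω
Parallel: admittances add. Y = 1/R + 1/(jωL) + jωC
Y = (0.000147 − j6.51e-05) S
|Y| = 0.000161 S → |Z| = 1/|Y| = 6220 Ω, ∠Z = −∠Y = 23.9°

6220 Ω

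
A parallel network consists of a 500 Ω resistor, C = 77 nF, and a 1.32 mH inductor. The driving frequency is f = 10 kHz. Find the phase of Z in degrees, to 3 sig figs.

74.5°

ω = 2πf = 62830 rad/s
X_L = ωL = 82.9 Ω
X_C = 1/(ωC) = 207 Ω
Parallel: admittances add. Y = 1/R + 1/(jωL) + jωC
Y = (0.00200 − j0.00722) S
|Y| = 0.00749 S → |Z| = 1/|Y| = 133 Ω, ∠Z = −∠Y = 74.5°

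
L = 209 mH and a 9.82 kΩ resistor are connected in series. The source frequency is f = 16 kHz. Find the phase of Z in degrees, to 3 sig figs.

ω = 2πf = 100500 rad/s
X_L = ωL = 21000 Ω
Z = 9820 + j21000 Ω
|Z| = √(9820² + 21000²) = 23200 Ω
∠Z = arctan(21000/9820) = 64.9°

64.9°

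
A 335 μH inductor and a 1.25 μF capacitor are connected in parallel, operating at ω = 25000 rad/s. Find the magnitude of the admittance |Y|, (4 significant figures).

88.15 mS

X_L = ωL = 8.375 Ω
X_C = 1/(ωC) = 32.00 Ω
Parallel: admittances add. Y = 1/(jωL) + jωC
Y = (0 − j0.08815) S
|Y| = 0.08815 S → |Z| = 1/|Y| = 11.34 Ω, ∠Z = −∠Y = 90.00°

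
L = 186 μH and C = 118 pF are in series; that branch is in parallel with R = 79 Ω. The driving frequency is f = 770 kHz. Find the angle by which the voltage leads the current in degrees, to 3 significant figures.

-5.30°

ω = 2πf = 4.838e+06 rad/s
X_L = ωL = 900 Ω
X_C = 1/(ωC) = 1750 Ω
Branch 1: Z₁ = R = 79.0 Ω
Branch 2 (series LC): Z₂ = j(X_L − X_C) = −j852 Ω
Parallel: Z = Z₁Z₂/(Z₁+Z₂), |Z| = 78.7 Ω, ∠Z = -5.30°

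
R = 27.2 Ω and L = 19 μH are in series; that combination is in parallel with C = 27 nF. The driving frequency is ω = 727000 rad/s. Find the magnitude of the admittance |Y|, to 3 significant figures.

29.6 mS

X_L = ωL = 13.8 Ω
X_C = 1/(ωC) = 50.9 Ω
Branch 1 (R+jX_L): Z₁ = 27.2 + j13.8 Ω, |Z₁| = 30.5 Ω
Branch 2 (−jX_C): Z₂ = −j50.9 Ω
Parallel: Z = Z₁Z₂/(Z₁+Z₂), |Z| = 33.8 Ω, ∠Z = -9.30°
|Y| = 1/|Z| = 29.6 mS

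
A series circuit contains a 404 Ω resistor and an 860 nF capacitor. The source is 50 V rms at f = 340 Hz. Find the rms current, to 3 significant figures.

ω = 2πf = 2136 rad/s
X_C = 1/(ωC) = 544 Ω
Z = 404 − j544 Ω
|Z| = √(404² + 544²) = 678 Ω
I = V/|Z| = 50/678 = 73.8 mA

73.8 mA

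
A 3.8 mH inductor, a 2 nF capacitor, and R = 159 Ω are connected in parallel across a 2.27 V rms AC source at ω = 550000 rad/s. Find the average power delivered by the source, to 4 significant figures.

32.41 mW

X_L = ωL = 2090 Ω
X_C = 1/(ωC) = 909.1 Ω
Parallel: admittances add. Y = 1/R + 1/(jωL) + jωC
Y = (0.006289 + j0.0006215) S
|Y| = 0.006320 S → |Z| = 1/|Y| = 158.2 Ω, ∠Z = −∠Y = -5.644°
I = V/|Z| = 14.35 mA
P = VI cos φ = 2.27 × 0.01435 × cos(-5.644°) = 32.41 mW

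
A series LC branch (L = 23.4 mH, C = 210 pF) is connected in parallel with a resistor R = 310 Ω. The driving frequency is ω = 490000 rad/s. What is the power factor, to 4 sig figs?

0.9846

X_L = ωL = 11470 Ω
X_C = 1/(ωC) = 9718 Ω
Branch 1: Z₁ = R = 310.0 Ω
Branch 2 (series LC): Z₂ = j(X_L − X_C) = j1748 Ω
Parallel: Z = Z₁Z₂/(Z₁+Z₂), |Z| = 305.2 Ω, ∠Z = 10.06°
cos φ = cos(10.06°) = 0.9846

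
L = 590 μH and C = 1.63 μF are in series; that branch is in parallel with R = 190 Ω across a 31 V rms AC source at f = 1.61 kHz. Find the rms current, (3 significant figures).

590 mA

ω = 2πf = 10120 rad/s
X_L = ωL = 5.97 Ω
X_C = 1/(ωC) = 60.6 Ω
Branch 1: Z₁ = R = 190 Ω
Branch 2 (series LC): Z₂ = j(X_L − X_C) = −j54.7 Ω
Parallel: Z = Z₁Z₂/(Z₁+Z₂), |Z| = 52.5 Ω, ∠Z = -73.9°
I = V/|Z| = 31/52.5 = 590 mA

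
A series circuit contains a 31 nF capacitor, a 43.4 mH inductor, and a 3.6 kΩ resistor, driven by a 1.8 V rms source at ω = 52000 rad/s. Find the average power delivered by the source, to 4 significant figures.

745.9 μW

X_L = ωL = 2257 Ω
X_C = 1/(ωC) = 620.3 Ω
Net reactance X = X_L − X_C = 1636 Ω
Z = 3600 + j1636 Ω
|Z| = √(3600² + 1636²) = 3954 Ω
∠Z = arctan(1636/3600) = 24.45°
I = V/|Z| = 455.2 μA
P = VI cos φ = 1.8 × 0.0004552 × cos(24.45°) = 745.9 μW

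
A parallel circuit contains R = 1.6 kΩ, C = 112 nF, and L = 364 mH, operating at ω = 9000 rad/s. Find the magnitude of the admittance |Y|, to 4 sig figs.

940.5 μS

X_L = ωL = 3276 Ω
X_C = 1/(ωC) = 992.1 Ω
Parallel: admittances add. Y = 1/R + 1/(jωL) + jωC
Y = (0.0006250 + j0.0007027) S
|Y| = 0.0009405 S → |Z| = 1/|Y| = 1063 Ω, ∠Z = −∠Y = -48.35°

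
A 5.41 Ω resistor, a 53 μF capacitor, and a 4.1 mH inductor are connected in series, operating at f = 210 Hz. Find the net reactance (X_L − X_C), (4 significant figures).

-8.890 Ω

ω = 2πf = 1319 rad/s
X_L = ωL = 5.410 Ω
X_C = 1/(ωC) = 14.30 Ω
X = 5.410 − 14.30 = -8.890 Ω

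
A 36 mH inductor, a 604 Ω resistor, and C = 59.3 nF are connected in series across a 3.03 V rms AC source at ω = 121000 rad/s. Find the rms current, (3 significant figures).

711 μA

X_L = ωL = 4360 Ω
X_C = 1/(ωC) = 139 Ω
Net reactance X = X_L − X_C = 4220 Ω
Z = 604 + j4220 Ω
|Z| = √(604² + 4220²) = 4260 Ω
I = V/|Z| = 3.03/4260 = 711 μA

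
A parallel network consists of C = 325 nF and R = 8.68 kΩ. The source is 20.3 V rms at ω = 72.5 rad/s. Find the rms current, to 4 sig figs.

X_C = 1/(ωC) = 42440 Ω
Parallel: admittances add. Y = 1/R + jωC
Y = (0.0001152 + j2.356e-05) S
|Y| = 0.0001176 S → |Z| = 1/|Y| = 8504 Ω, ∠Z = −∠Y = -11.56°
I = V/|Z| = 20.3/8504 = 2.387 mA

2.387 mA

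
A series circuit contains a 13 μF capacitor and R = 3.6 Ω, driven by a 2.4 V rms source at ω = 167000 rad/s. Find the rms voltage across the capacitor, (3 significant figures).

0.305 V

X_C = 1/(ωC) = 0.461 Ω
Z = 3.60 − j0.461 Ω
|Z| = √(3.60² + 0.461²) = 3.63 Ω
I = V/|Z| = 661 mA
V_C = I·|Z_C| = 0.661 × 0.461 = 0.305 V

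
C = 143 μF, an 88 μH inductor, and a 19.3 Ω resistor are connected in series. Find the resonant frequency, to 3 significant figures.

ω₀ = 1/√(LC) = 1/√(8.8e-05 × 0.000143) = 8914 rad/s
f₀ = ω₀/(2π) = 1.42 kHz

1.42 kHz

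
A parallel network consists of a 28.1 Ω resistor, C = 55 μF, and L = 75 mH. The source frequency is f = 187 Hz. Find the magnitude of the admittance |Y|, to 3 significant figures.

ω = 2πf = 1175 rad/s
X_L = ωL = 88.1 Ω
X_C = 1/(ωC) = 15.5 Ω
Parallel: admittances add. Y = 1/R + 1/(jωL) + jωC
Y = (0.0356 + j0.0533) S
|Y| = 0.0641 S → |Z| = 1/|Y| = 15.6 Ω, ∠Z = −∠Y = -56.3°

64.1 mS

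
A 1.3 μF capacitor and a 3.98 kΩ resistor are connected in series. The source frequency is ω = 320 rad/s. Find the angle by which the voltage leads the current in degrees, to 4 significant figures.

X_C = 1/(ωC) = 2404 Ω
Z = 3980 − j2404 Ω
|Z| = √(3980² + 2404²) = 4650 Ω
∠Z = arctan(-2404/3980) = -31.13°

-31.13°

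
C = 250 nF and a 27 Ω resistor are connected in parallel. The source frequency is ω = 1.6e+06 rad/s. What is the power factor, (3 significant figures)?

X_C = 1/(ωC) = 2.50 Ω
Parallel: admittances add. Y = 1/R + jωC
Y = (0.0370 + j0.400) S
|Y| = 0.402 S → |Z| = 1/|Y| = 2.49 Ω, ∠Z = −∠Y = -84.7°
cos φ = cos(-84.7°) = 0.0922

0.0922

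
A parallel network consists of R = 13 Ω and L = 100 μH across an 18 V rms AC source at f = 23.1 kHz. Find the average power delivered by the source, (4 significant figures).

24.92 W

ω = 2πf = 145100 rad/s
X_L = ωL = 14.51 Ω
Parallel: admittances add. Y = 1/R + 1/(jωL)
Y = (0.07692 − j0.06890) S
|Y| = 0.1033 S → |Z| = 1/|Y| = 9.684 Ω, ∠Z = −∠Y = 41.85°
I = V/|Z| = 1.859 A
P = VI cos φ = 18 × 1.859 × cos(41.85°) = 24.92 W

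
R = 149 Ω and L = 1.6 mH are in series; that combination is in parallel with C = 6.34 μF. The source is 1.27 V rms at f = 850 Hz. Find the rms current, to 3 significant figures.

ω = 2πf = 5341 rad/s
X_L = ωL = 8.55 Ω
X_C = 1/(ωC) = 29.5 Ω
Branch 1 (R+jX_L): Z₁ = 149 + j8.55 Ω, |Z₁| = 149 Ω
Branch 2 (−jX_C): Z₂ = −j29.5 Ω
Parallel: Z = Z₁Z₂/(Z₁+Z₂), |Z| = 29.3 Ω, ∠Z = -78.7°
I = V/|Z| = 1.27/29.3 = 43.4 mA

43.4 mA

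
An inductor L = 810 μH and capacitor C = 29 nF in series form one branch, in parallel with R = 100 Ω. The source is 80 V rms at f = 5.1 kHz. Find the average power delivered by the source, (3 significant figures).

ω = 2πf = 32040 rad/s
X_L = ωL = 26.0 Ω
X_C = 1/(ωC) = 1080 Ω
Branch 1: Z₁ = R = 100 Ω
Branch 2 (series LC): Z₂ = j(X_L − X_C) = −j1050 Ω
Parallel: Z = Z₁Z₂/(Z₁+Z₂), |Z| = 99.5 Ω, ∠Z = -5.44°
I = V/|Z| = 804 mA
P = VI cos φ = 80 × 0.804 × cos(-5.44°) = 64.0 W

64.0 W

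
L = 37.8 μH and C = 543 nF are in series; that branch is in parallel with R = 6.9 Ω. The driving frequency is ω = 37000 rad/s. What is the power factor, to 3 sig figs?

X_L = ωL = 1.40 Ω
X_C = 1/(ωC) = 49.8 Ω
Branch 1: Z₁ = R = 6.90 Ω
Branch 2 (series LC): Z₂ = j(X_L − X_C) = −j48.4 Ω
Parallel: Z = Z₁Z₂/(Z₁+Z₂), |Z| = 6.83 Ω, ∠Z = -8.12°
cos φ = cos(-8.12°) = 0.990

0.990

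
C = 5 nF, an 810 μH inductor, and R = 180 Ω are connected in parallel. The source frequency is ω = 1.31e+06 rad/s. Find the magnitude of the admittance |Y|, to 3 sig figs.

X_L = ωL = 1060 Ω
X_C = 1/(ωC) = 153 Ω
Parallel: admittances add. Y = 1/R + 1/(jωL) + jωC
Y = (0.00556 + j0.00561) S
|Y| = 0.00789 S → |Z| = 1/|Y| = 127 Ω, ∠Z = −∠Y = -45.3°

7.89 mS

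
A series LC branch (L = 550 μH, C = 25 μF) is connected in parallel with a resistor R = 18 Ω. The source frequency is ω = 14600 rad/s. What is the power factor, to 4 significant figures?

0.2820

X_L = ωL = 8.030 Ω
X_C = 1/(ωC) = 2.740 Ω
Branch 1: Z₁ = R = 18.00 Ω
Branch 2 (series LC): Z₂ = j(X_L − X_C) = j5.290 Ω
Parallel: Z = Z₁Z₂/(Z₁+Z₂), |Z| = 5.076 Ω, ∠Z = 73.62°
cos φ = cos(73.62°) = 0.2820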